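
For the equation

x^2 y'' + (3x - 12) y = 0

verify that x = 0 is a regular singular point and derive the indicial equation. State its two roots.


Divide by x^2 to reach normal form y'' + P_1(x) y' + P_2(x) y = 0 with P_1(x) = 0 and P_2(x) = 3/x - 12/x^2.
x = 0 is a singular point because the y-coefficient 3/x - 12/x^2 has a pole at x = 0.
It is a regular singular point because x P_1(x) = p(x) = 0 and x^2 P_2(x) = q(x) = 3x - 12 are polynomials, hence analytic at x = 0.
p(0) = 0,  q(0) = -12.
Indicial equation: r(r-1) + p(0) r + q(0) = 0, i.e. r^2 + (p(0) - 1) r + q(0) = 0, i.e. r^2 - 1 r - 12 = 0.
Discriminant: (-1)^2 - 4(-12) = 49, so r = (1 ± 7)/2.
Solving: r_1 = 4, r_2 = -3.

indicial: r^2 - 1 r - 12 = 0; roots r_1 = 4, r_2 = -3


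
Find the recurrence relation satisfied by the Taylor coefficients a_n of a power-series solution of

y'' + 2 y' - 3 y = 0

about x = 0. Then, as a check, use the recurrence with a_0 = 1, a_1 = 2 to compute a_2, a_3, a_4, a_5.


Substitute y = sum_n a_n x^n.
y''(x) has coefficient (n+2)(n+1) a_{n+2} at x^n;
2 y'(x) has coefficient 2 (n+1) a_{n+1} at x^n;
-3 y(x) has coefficient -3 a_n at x^n.
Matching x^n: (n+2)(n+1) a_{n+2} + 2 (n+1) a_{n+1} - 3 a_n = 0.
Thus a_{n+2} = [-2 (n+1) a_{n+1} + 3 a_n] / ((n+1)(n+2)).

Check with a_0 = 1, a_1 = 2 (apply the recurrence for n = 0, 1, 2, 3): a_0 = 1, a_1 = 2, a_2 = -1/2, a_3 = 4/3, a_4 = -19/24, a_5 = 31/60.

a_(n+2) = [-2 (n+1) a_(n+1) + 3 a_n] / ((n+1)(n+2)); check: a_0 = 1, a_1 = 2, a_2 = -1/2, a_3 = 4/3, a_4 = -19/24, a_5 = 31/60


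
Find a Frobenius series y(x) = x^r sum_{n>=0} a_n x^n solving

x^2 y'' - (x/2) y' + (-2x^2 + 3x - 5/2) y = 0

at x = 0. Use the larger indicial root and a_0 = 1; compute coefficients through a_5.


Write in Frobenius form y'' + (p(x)/x) y' + (q(x)/x^2) y = 0:
  p(x) = -1/2,  q(x) = -2x^2 + 3x - 5/2.
Indicial equation: r(r-1) + (-1/2) r + (-5/2) = 0 -> roots r_1 = 5/2, r_2 = -1.
Take r = r_1 = 5/2. Let y(x) = x^r sum_{n>=0} a_n x^n with a_0 = 1.
Substitute y = x^r sum a_n x^n and match x^{r+n}. The recurrence is
  D(n) a_n + 3 a_{n-1} - 2 a_{n-2} = 0,  where D(n) = (r+n)(r+n-1) + (-1/2)(r+n) + (-5/2).
  a_n = [-3 a_{n-1} + 2 a_{n-2}] / D(n).
Since the indicial polynomial factors as (r - r_1)(r - r_2), D(n) = (r_1 + n - r_1)(r_1 + n - r_2) = n(n + 7/2).
Evaluating step by step (a_0 = 1):
  n = 1: D(1) = 1(1 + 7/2) = 9/2; numerator = -3(1) = -3; a_1 = (-3)/(9/2) = -2/3
  n = 2: D(2) = 2(2 + 7/2) = 11; numerator = -3(-2/3) + 2(1) = 4; a_2 = (4)/(11) = 4/11
  n = 3: D(3) = 3(3 + 7/2) = 39/2; numerator = -3(4/11) + 2(-2/3) = -80/33; a_3 = (-80/33)/(39/2) = -160/1287
  n = 4: D(4) = 4(4 + 7/2) = 30; numerator = -3(-160/1287) + 2(4/11) = 472/429; a_4 = (472/429)/(30) = 236/6435
  n = 5: D(5) = 5(5 + 7/2) = 85/2; numerator = -3(236/6435) + 2(-160/1287) = -2308/6435; a_5 = (-2308/6435)/(85/2) = -4616/546975

r = 5/2; a_0 = 1; a_1 = -2/3; a_2 = 4/11; a_3 = -160/1287; a_4 = 236/6435; a_5 = -4616/546975


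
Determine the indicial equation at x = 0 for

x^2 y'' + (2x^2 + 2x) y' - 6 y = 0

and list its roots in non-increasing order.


Divide by x^2 to reach normal form y'' + P_1(x) y' + P_2(x) y = 0 with P_1(x) = 2 + 2/x and P_2(x) = -6/x^2.
x = 0 is a singular point because the y'-coefficient 2 + 2/x has a pole at x = 0 and the y-coefficient -6/x^2 has a pole at x = 0.
It is a regular singular point because x P_1(x) = p(x) = 2x + 2 and x^2 P_2(x) = q(x) = -6 are polynomials, hence analytic at x = 0.
p(0) = 2,  q(0) = -6.
Indicial equation: r(r-1) + p(0) r + q(0) = 0, i.e. r^2 + (p(0) - 1) r + q(0) = 0, i.e. r^2 + 1 r - 6 = 0.
Discriminant: (1)^2 - 4(-6) = 25, so r = (-1 ± 5)/2.
Solving: r_1 = 2, r_2 = -3.

indicial: r^2 + 1 r - 6 = 0; roots r_1 = 2, r_2 = -3


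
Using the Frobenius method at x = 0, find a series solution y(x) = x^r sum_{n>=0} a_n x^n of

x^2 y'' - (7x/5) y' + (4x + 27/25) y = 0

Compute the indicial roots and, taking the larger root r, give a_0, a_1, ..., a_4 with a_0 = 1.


Write in Frobenius form y'' + (p(x)/x) y' + (q(x)/x^2) y = 0:
  p(x) = -7/5,  q(x) = 4x + 27/25.
Indicial equation: r(r-1) + (-7/5) r + (27/25) = 0 -> roots r_1 = 9/5, r_2 = 3/5.
Take r = r_1 = 9/5. Let y(x) = x^r sum_{n>=0} a_n x^n with a_0 = 1.
Substitute y = x^r sum a_n x^n and match x^{r+n}. The recurrence is
  D(n) a_n + 4 a_{n-1} = 0,  where D(n) = (r+n)(r+n-1) + (-7/5)(r+n) + (27/25).
  a_n = -4 / D(n) * a_{n-1}.
Since the indicial polynomial factors as (r - r_1)(r - r_2), D(n) = (r_1 + n - r_1)(r_1 + n - r_2) = n(n + 6/5).
Evaluating step by step (a_0 = 1):
  n = 1: D(1) = 1(1 + 6/5) = 11/5; numerator = -4(1) = -4; a_1 = (-4)/(11/5) = -20/11
  n = 2: D(2) = 2(2 + 6/5) = 32/5; numerator = -4(-20/11) = 80/11; a_2 = (80/11)/(32/5) = 25/22
  n = 3: D(3) = 3(3 + 6/5) = 63/5; numerator = -4(25/22) = -50/11; a_3 = (-50/11)/(63/5) = -250/693
  n = 4: D(4) = 4(4 + 6/5) = 104/5; numerator = -4(-250/693) = 1000/693; a_4 = (1000/693)/(104/5) = 625/9009

r = 9/5; a_0 = 1; a_1 = -20/11; a_2 = 25/22; a_3 = -250/693; a_4 = 625/9009


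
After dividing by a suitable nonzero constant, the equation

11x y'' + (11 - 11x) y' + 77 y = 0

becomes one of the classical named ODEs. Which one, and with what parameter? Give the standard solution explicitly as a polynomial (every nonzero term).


All three coefficients share the factor 11; dividing through by 11 gives  x y'' + (1 - x) y' + 7 y = 0.
This matches the Laguerre equation x y'' + (1 - x) y' + n y = 0 with n = 7; the polynomial solution is L_7(x).
With y = sum_k a_k x^k, matching x^k gives (k+1)k a_{k+1} + (k+1) a_{k+1} - k a_k + n a_k = 0, i.e. (k+1)^2 a_{k+1} = (k - n) a_k = (k - 7) a_k. The right side vanishes at k = 7, so the series terminates at degree 7.
Standard normalization L_n(0) = 1 gives a_0 = 1. Work upward with a_{k+1} = (k - 7) a_k / (k+1)^2:
  a_1 = (0 - 7)(1) / 1^2 = -7/1 = -7
  a_2 = (1 - 7)(-7) / 2^2 = 42/4 = 21/2
  a_3 = (2 - 7)(21/2) / 3^2 = (-105/2)/9 = -35/6
  a_4 = (3 - 7)(-35/6) / 4^2 = (70/3)/16 = 35/24
  a_5 = (4 - 7)(35/24) / 5^2 = (-35/8)/25 = -7/40
  a_6 = (5 - 7)(-7/40) / 6^2 = (7/20)/36 = 7/720
  a_7 = (6 - 7)(7/720) / 7^2 = (-7/720)/49 = -1/5040
Hence L_7(x) = -x^7/5040 + 7 x^6/720 - 7 x^5/40 + 35 x^4/24 - 35 x^3/6 + 21 x^2/2 - 7 x + 1.

L_7(x); series = -x^7/5040 + 7 x^6/720 - 7 x^5/40 + 35 x^4/24 - 35 x^3/6 + 21 x^2/2 - 7 x + 1


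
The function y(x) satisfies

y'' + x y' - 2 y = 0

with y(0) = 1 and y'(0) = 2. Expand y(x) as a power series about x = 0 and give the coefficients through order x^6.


Ansatz: y(x) = sum_{n>=0} a_n x^n, so y'(x) = sum_{n>=1} n a_n x^(n-1) and y''(x) = sum_{n>=2} n(n-1) a_n x^(n-2).
Substitute into P(x) y'' + Q(x) y' + R(x) y = 0 with P(x) = 1, Q(x) = x, R(x) = -2, and match powers of x.
Initial conditions: a_0 = 1, a_1 = 2.
Setting the coefficient of each power of x to zero and solving order by order (substituting the coefficients already found):
  x^0: 2 a_2 - 2 a_0 = 0  ->  2 a_2 = 2 a_0 = 2  ->  a_2 = 1
  x^1: 6 a_3 - a_1 = 0  ->  6 a_3 = a_1 = 2  ->  a_3 = 1/3
  x^2: 12 a_4 = 0  ->  a_4 = 0
  x^3: 20 a_5 + a_3 = 0  ->  20 a_5 = -a_3 = -1/3  ->  a_5 = -1/60
  x^4: 30 a_6 + 2 a_4 = 0  ->  30 a_6 = -2 a_4 = 0  ->  a_6 = 0
Truncated series: y(x) = 1 + 2 x + x^2 + (1/3) x^3 - (1/60) x^5 + O(x^7).

a_0 = 1; a_1 = 2; a_2 = 1; a_3 = 1/3; a_4 = 0; a_5 = -1/60; a_6 = 0


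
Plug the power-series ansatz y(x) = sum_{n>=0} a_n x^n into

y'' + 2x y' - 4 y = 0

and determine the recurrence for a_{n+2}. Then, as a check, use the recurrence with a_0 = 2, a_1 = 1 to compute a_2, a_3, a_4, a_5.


Substitute y = sum_n a_n x^n.
y''(x) has coefficient (n+2)(n+1) a_{n+2} at x^n;
2 x y'(x) has coefficient 2 n a_n at x^n (shift);
-4 y(x) has coefficient -4 a_n at x^n.
Matching x^n: (n+2)(n+1) a_{n+2} + (2n - 4) a_n = 0.
Thus a_{n+2} = (-2n + 4) / ((n+1)(n+2)) * a_n.

Check with a_0 = 2, a_1 = 1 (apply the recurrence for n = 0, 1, 2, 3): a_0 = 2, a_1 = 1, a_2 = 4, a_3 = 1/3, a_4 = 0, a_5 = -1/30.

a_(n+2) = (-2n + 4) / ((n+1)(n+2)) * a_n; check: a_0 = 2, a_1 = 1, a_2 = 4, a_3 = 1/3, a_4 = 0, a_5 = -1/30


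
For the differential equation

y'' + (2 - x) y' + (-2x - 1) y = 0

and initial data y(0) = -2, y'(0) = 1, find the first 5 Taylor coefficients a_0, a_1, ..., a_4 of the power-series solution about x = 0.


Ansatz: y(x) = sum_{n>=0} a_n x^n, so y'(x) = sum_{n>=1} n a_n x^(n-1) and y''(x) = sum_{n>=2} n(n-1) a_n x^(n-2).
Substitute into P(x) y'' + Q(x) y' + R(x) y = 0 with P(x) = 1, Q(x) = 2 - x, R(x) = -2x - 1, and match powers of x.
Initial conditions: a_0 = -2, a_1 = 1.
Setting the coefficient of each power of x to zero and solving order by order (substituting the coefficients already found):
  x^0: 2 a_2 + 2 a_1 - a_0 = 0  ->  2 a_2 = -2 a_1 + a_0 = -4  ->  a_2 = -2
  x^1: 6 a_3 + 4 a_2 - 2 a_1 - 2 a_0 = 0  ->  6 a_3 = -4 a_2 + 2 a_1 + 2 a_0 = 6  ->  a_3 = 1
  x^2: 12 a_4 + 6 a_3 - 3 a_2 - 2 a_1 = 0  ->  12 a_4 = -6 a_3 + 3 a_2 + 2 a_1 = -10  ->  a_4 = -5/6
Truncated series: y(x) = -2 + x - 2 x^2 + x^3 - (5/6) x^4 + O(x^5).

a_0 = -2; a_1 = 1; a_2 = -2; a_3 = 1; a_4 = -5/6


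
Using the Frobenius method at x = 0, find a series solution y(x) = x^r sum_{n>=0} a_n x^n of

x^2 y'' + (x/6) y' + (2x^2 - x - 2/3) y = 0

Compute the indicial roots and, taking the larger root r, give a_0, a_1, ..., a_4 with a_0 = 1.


Write in Frobenius form y'' + (p(x)/x) y' + (q(x)/x^2) y = 0:
  p(x) = 1/6,  q(x) = 2x^2 - x - 2/3.
Indicial equation: r(r-1) + (1/6) r + (-2/3) = 0 -> roots r_1 = 4/3, r_2 = -1/2.
Take r = r_1 = 4/3. Let y(x) = x^r sum_{n>=0} a_n x^n with a_0 = 1.
Substitute y = x^r sum a_n x^n and match x^{r+n}. The recurrence is
  D(n) a_n - 1 a_{n-1} + 2 a_{n-2} = 0,  where D(n) = (r+n)(r+n-1) + (1/6)(r+n) + (-2/3).
  a_n = [1 a_{n-1} - 2 a_{n-2}] / D(n).
Since the indicial polynomial factors as (r - r_1)(r - r_2), D(n) = (r_1 + n - r_1)(r_1 + n - r_2) = n(n + 11/6).
Evaluating step by step (a_0 = 1):
  n = 1: D(1) = 1(1 + 11/6) = 17/6; numerator = 1(1) = 1; a_1 = (1)/(17/6) = 6/17
  n = 2: D(2) = 2(2 + 11/6) = 23/3; numerator = 1(6/17) - 2(1) = -28/17; a_2 = (-28/17)/(23/3) = -84/391
  n = 3: D(3) = 3(3 + 11/6) = 29/2; numerator = 1(-84/391) - 2(6/17) = -360/391; a_3 = (-360/391)/(29/2) = -720/11339
  n = 4: D(4) = 4(4 + 11/6) = 70/3; numerator = 1(-720/11339) - 2(-84/391) = 4152/11339; a_4 = (4152/11339)/(70/3) = 6228/396865

r = 4/3; a_0 = 1; a_1 = 6/17; a_2 = -84/391; a_3 = -720/11339; a_4 = 6228/396865


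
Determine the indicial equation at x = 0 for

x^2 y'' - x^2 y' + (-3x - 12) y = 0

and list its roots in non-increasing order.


Divide by x^2 to reach normal form y'' + P_1(x) y' + P_2(x) y = 0 with P_1(x) = -1 and P_2(x) = -3/x - 12/x^2.
x = 0 is a singular point because the y-coefficient -3/x - 12/x^2 has a pole at x = 0.
It is a regular singular point because x P_1(x) = p(x) = -x and x^2 P_2(x) = q(x) = -3x - 12 are polynomials, hence analytic at x = 0.
p(0) = 0,  q(0) = -12.
Indicial equation: r(r-1) + p(0) r + q(0) = 0, i.e. r^2 + (p(0) - 1) r + q(0) = 0, i.e. r^2 - 1 r - 12 = 0.
Discriminant: (-1)^2 - 4(-12) = 49, so r = (1 ± 7)/2.
Solving: r_1 = 4, r_2 = -3.

indicial: r^2 - 1 r - 12 = 0; roots r_1 = 4, r_2 = -3


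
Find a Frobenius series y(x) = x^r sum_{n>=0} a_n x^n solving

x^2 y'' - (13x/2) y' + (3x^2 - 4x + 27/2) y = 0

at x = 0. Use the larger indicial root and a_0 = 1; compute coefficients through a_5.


Write in Frobenius form y'' + (p(x)/x) y' + (q(x)/x^2) y = 0:
  p(x) = -13/2,  q(x) = 3x^2 - 4x + 27/2.
Indicial equation: r(r-1) + (-13/2) r + (27/2) = 0 -> roots r_1 = 9/2, r_2 = 3.
Take r = r_1 = 9/2. Let y(x) = x^r sum_{n>=0} a_n x^n with a_0 = 1.
Substitute y = x^r sum a_n x^n and match x^{r+n}. The recurrence is
  D(n) a_n - 4 a_{n-1} + 3 a_{n-2} = 0,  where D(n) = (r+n)(r+n-1) + (-13/2)(r+n) + (27/2).
  a_n = [4 a_{n-1} - 3 a_{n-2}] / D(n).
Since the indicial polynomial factors as (r - r_1)(r - r_2), D(n) = (r_1 + n - r_1)(r_1 + n - r_2) = n(n + 3/2).
Evaluating step by step (a_0 = 1):
  n = 1: D(1) = 1(1 + 3/2) = 5/2; numerator = 4(1) = 4; a_1 = (4)/(5/2) = 8/5
  n = 2: D(2) = 2(2 + 3/2) = 7; numerator = 4(8/5) - 3(1) = 17/5; a_2 = (17/5)/(7) = 17/35
  n = 3: D(3) = 3(3 + 3/2) = 27/2; numerator = 4(17/35) - 3(8/5) = -20/7; a_3 = (-20/7)/(27/2) = -40/189
  n = 4: D(4) = 4(4 + 3/2) = 22; numerator = 4(-40/189) - 3(17/35) = -311/135; a_4 = (-311/135)/(22) = -311/2970
  n = 5: D(5) = 5(5 + 3/2) = 65/2; numerator = 4(-311/2970) - 3(-40/189) = 2246/10395; a_5 = (2246/10395)/(65/2) = 4492/675675

r = 9/2; a_0 = 1; a_1 = 8/5; a_2 = 17/35; a_3 = -40/189; a_4 = -311/2970; a_5 = 4492/675675


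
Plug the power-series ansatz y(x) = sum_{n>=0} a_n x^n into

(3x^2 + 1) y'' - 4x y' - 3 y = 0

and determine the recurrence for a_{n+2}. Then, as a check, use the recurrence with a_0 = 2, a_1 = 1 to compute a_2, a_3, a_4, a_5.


Substitute y = sum_n a_n x^n.
(1 + 3 x^2) y'' contributes (n+2)(n+1) a_{n+2} + 3 n(n-1) a_n at x^n.
-4 x y'(x) contributes -4 n a_n at x^n.
-3 y(x) contributes -3 a_n at x^n.
Matching x^n: (n+2)(n+1) a_{n+2} + (3 n(n-1) - 4 n - 3) a_n = 0.
Thus a_{n+2} = (-3 n(n-1) + 4 n + 3) / ((n+1)(n+2)) * a_n.

Check with a_0 = 2, a_1 = 1 (apply the recurrence for n = 0, 1, 2, 3): a_0 = 2, a_1 = 1, a_2 = 3, a_3 = 7/6, a_4 = 5/4, a_5 = -7/40.

a_(n+2) = (-3 n(n-1) + 4 n + 3) / ((n+1)(n+2)) * a_n; check: a_0 = 2, a_1 = 1, a_2 = 3, a_3 = 7/6, a_4 = 5/4, a_5 = -7/40


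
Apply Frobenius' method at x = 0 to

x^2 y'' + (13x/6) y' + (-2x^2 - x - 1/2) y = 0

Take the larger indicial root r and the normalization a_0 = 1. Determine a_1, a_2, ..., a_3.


Write in Frobenius form y'' + (p(x)/x) y' + (q(x)/x^2) y = 0:
  p(x) = 13/6,  q(x) = -2x^2 - x - 1/2.
Indicial equation: r(r-1) + (13/6) r + (-1/2) = 0 -> roots r_1 = 1/3, r_2 = -3/2.
Take r = r_1 = 1/3. Let y(x) = x^r sum_{n>=0} a_n x^n with a_0 = 1.
Substitute y = x^r sum a_n x^n and match x^{r+n}. The recurrence is
  D(n) a_n - 1 a_{n-1} - 2 a_{n-2} = 0,  where D(n) = (r+n)(r+n-1) + (13/6)(r+n) + (-1/2).
  a_n = [1 a_{n-1} + 2 a_{n-2}] / D(n).
Since the indicial polynomial factors as (r - r_1)(r - r_2), D(n) = (r_1 + n - r_1)(r_1 + n - r_2) = n(n + 11/6).
Evaluating step by step (a_0 = 1):
  n = 1: D(1) = 1(1 + 11/6) = 17/6; numerator = 1(1) = 1; a_1 = (1)/(17/6) = 6/17
  n = 2: D(2) = 2(2 + 11/6) = 23/3; numerator = 1(6/17) + 2(1) = 40/17; a_2 = (40/17)/(23/3) = 120/391
  n = 3: D(3) = 3(3 + 11/6) = 29/2; numerator = 1(120/391) + 2(6/17) = 396/391; a_3 = (396/391)/(29/2) = 792/11339

r = 1/3; a_0 = 1; a_1 = 6/17; a_2 = 120/391; a_3 = 792/11339


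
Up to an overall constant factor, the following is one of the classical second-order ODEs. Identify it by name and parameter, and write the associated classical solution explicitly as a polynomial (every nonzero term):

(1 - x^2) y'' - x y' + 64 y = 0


The equation is already in a standard form:  (1 - x^2) y'' - x y' + 64 y = 0.
This matches the Chebyshev equation (1 - x^2) y'' - x y' + n^2 y = 0 (note the -x y' term, not -2x y') with n^2 = 64, so n = 8; the polynomial solution is T_8(x).
With y = sum_k a_k x^k, matching x^k gives (k+2)(k+1) a_{k+2} = (k^2 - n^2) a_k = (k - 8)(k + 8) a_k. The right side vanishes at k = 8, so the series with the parity of 8 terminates at degree 8.
Standard normalization: leading coefficient of T_n is 2^(n-1), so a_8 = 2^7 = 128. Work downward with a_k = (k+1)(k+2) a_{k+2} / ((k - 8)(k + 8)):
  a_6 = (7)(8)(128) / ((6 - 8)(6 + 8)) = 7168/(-28) = -256
  a_4 = (5)(6)(-256) / ((4 - 8)(4 + 8)) = -7680/(-48) = 160
  a_2 = (3)(4)(160) / ((2 - 8)(2 + 8)) = 1920/(-60) = -32
  a_0 = (1)(2)(-32) / ((0 - 8)(0 + 8)) = -64/(-64) = 1
Hence T_8(x) = 128 x^8 - 256 x^6 + 160 x^4 - 32 x^2 + 1.

T_8(x); series = 128 x^8 - 256 x^6 + 160 x^4 - 32 x^2 + 1


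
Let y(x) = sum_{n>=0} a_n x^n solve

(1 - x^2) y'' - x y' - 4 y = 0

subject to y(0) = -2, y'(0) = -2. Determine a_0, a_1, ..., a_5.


Ansatz: y(x) = sum_{n>=0} a_n x^n, so y'(x) = sum_{n>=1} n a_n x^(n-1) and y''(x) = sum_{n>=2} n(n-1) a_n x^(n-2).
Substitute into P(x) y'' + Q(x) y' + R(x) y = 0 with P(x) = 1 - x^2, Q(x) = -x, R(x) = -4, and match powers of x.
Initial conditions: a_0 = -2, a_1 = -2.
Setting the coefficient of each power of x to zero and solving order by order (substituting the coefficients already found):
  x^0: 2 a_2 - 4 a_0 = 0  ->  2 a_2 = 4 a_0 = -8  ->  a_2 = -4
  x^1: 6 a_3 - 5 a_1 = 0  ->  6 a_3 = 5 a_1 = -10  ->  a_3 = -5/3
  x^2: 12 a_4 - 8 a_2 = 0  ->  12 a_4 = 8 a_2 = -32  ->  a_4 = -8/3
  x^3: 20 a_5 - 13 a_3 = 0  ->  20 a_5 = 13 a_3 = -65/3  ->  a_5 = -13/12
Truncated series: y(x) = -2 - 2 x - 4 x^2 - (5/3) x^3 - (8/3) x^4 - (13/12) x^5 + O(x^6).

a_0 = -2; a_1 = -2; a_2 = -4; a_3 = -5/3; a_4 = -8/3; a_5 = -13/12


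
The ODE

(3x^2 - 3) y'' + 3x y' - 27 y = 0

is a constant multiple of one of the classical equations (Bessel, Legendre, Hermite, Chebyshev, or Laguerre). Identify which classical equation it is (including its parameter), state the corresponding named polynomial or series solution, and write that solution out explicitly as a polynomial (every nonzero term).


All three coefficients share the factor -3; dividing through by -3 gives  (1 - x^2) y'' - x y' + 9 y = 0.
This matches the Chebyshev equation (1 - x^2) y'' - x y' + n^2 y = 0 (note the -x y' term, not -2x y') with n^2 = 9, so n = 3; the polynomial solution is T_3(x).
With y = sum_k a_k x^k, matching x^k gives (k+2)(k+1) a_{k+2} = (k^2 - n^2) a_k = (k - 3)(k + 3) a_k. The right side vanishes at k = 3, so the series with the parity of 3 terminates at degree 3.
Standard normalization: leading coefficient of T_n is 2^(n-1), so a_3 = 2^2 = 4. Work downward with a_k = (k+1)(k+2) a_{k+2} / ((k - 3)(k + 3)):
  a_1 = (2)(3)(4) / ((1 - 3)(1 + 3)) = 24/(-8) = -3
Hence T_3(x) = 4 x^3 - 3 x.

T_3(x); series = 4 x^3 - 3 x


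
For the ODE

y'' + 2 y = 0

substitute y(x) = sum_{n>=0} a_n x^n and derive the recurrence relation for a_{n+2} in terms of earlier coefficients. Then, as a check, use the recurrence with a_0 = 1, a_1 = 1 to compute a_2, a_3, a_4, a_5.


Substitute y = sum_n a_n x^n into y'' + (const) y = 0.
y''(x) = sum_{n>=0} (n+2)(n+1) a_{n+2} x^n.
The ODE becomes sum_n [(n+2)(n+1) a_{n+2} + 2 a_n] x^n = 0.
Setting each coefficient to zero gives the recurrence:
  (n+2)(n+1) a_{n+2} + 2 a_n = 0,
  a_{n+2} = -2 / ((n+1)(n+2)) a_n.

Check with a_0 = 1, a_1 = 1 (apply the recurrence for n = 0, 1, 2, 3): a_0 = 1, a_1 = 1, a_2 = -1, a_3 = -1/3, a_4 = 1/6, a_5 = 1/30.

a_{n+2} = -2/((n+1)(n+2)) * a_n; check: a_0 = 1, a_1 = 1, a_2 = -1, a_3 = -1/3, a_4 = 1/6, a_5 = 1/30


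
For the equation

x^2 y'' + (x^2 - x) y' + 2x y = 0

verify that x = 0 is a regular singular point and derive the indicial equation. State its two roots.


Divide by x^2 to reach normal form y'' + P_1(x) y' + P_2(x) y = 0 with P_1(x) = 1 - 1/x and P_2(x) = 2/x.
x = 0 is a singular point because the y'-coefficient 1 - 1/x has a pole at x = 0 and the y-coefficient 2/x has a pole at x = 0.
It is a regular singular point because x P_1(x) = p(x) = x - 1 and x^2 P_2(x) = q(x) = 2x are polynomials, hence analytic at x = 0.
p(0) = -1,  q(0) = 0.
Indicial equation: r(r-1) + p(0) r + q(0) = 0, i.e. r^2 + (p(0) - 1) r + q(0) = 0, i.e. r^2 - 2 r = 0.
Discriminant: (-2)^2 - 4(0) = 4, so r = (2 ± 2)/2.
Solving: r_1 = 2, r_2 = 0.

indicial: r^2 - 2 r = 0; roots r_1 = 2, r_2 = 0


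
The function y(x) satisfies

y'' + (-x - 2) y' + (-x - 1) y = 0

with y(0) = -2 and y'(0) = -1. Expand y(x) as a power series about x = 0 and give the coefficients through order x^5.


Ansatz: y(x) = sum_{n>=0} a_n x^n, so y'(x) = sum_{n>=1} n a_n x^(n-1) and y''(x) = sum_{n>=2} n(n-1) a_n x^(n-2).
Substitute into P(x) y'' + Q(x) y' + R(x) y = 0 with P(x) = 1, Q(x) = -x - 2, R(x) = -x - 1, and match powers of x.
Initial conditions: a_0 = -2, a_1 = -1.
Setting the coefficient of each power of x to zero and solving order by order (substituting the coefficients already found):
  x^0: 2 a_2 - 2 a_1 - a_0 = 0  ->  2 a_2 = 2 a_1 + a_0 = -4  ->  a_2 = -2
  x^1: 6 a_3 - 4 a_2 - 2 a_1 - a_0 = 0  ->  6 a_3 = 4 a_2 + 2 a_1 + a_0 = -12  ->  a_3 = -2
  x^2: 12 a_4 - 6 a_3 - 3 a_2 - a_1 = 0  ->  12 a_4 = 6 a_3 + 3 a_2 + a_1 = -19  ->  a_4 = -19/12
  x^3: 20 a_5 - 8 a_4 - 4 a_3 - a_2 = 0  ->  20 a_5 = 8 a_4 + 4 a_3 + a_2 = -68/3  ->  a_5 = -17/15
Truncated series: y(x) = -2 - x - 2 x^2 - 2 x^3 - (19/12) x^4 - (17/15) x^5 + O(x^6).

a_0 = -2; a_1 = -1; a_2 = -2; a_3 = -2; a_4 = -19/12; a_5 = -17/15


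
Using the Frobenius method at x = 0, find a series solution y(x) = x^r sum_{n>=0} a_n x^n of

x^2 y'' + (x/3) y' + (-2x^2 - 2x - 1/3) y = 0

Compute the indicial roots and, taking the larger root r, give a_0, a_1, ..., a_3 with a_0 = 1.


Write in Frobenius form y'' + (p(x)/x) y' + (q(x)/x^2) y = 0:
  p(x) = 1/3,  q(x) = -2x^2 - 2x - 1/3.
Indicial equation: r(r-1) + (1/3) r + (-1/3) = 0 -> roots r_1 = 1, r_2 = -1/3.
Take r = r_1 = 1. Let y(x) = x^r sum_{n>=0} a_n x^n with a_0 = 1.
Substitute y = x^r sum a_n x^n and match x^{r+n}. The recurrence is
  D(n) a_n - 2 a_{n-1} - 2 a_{n-2} = 0,  where D(n) = (r+n)(r+n-1) + (1/3)(r+n) + (-1/3).
  a_n = [2 a_{n-1} + 2 a_{n-2}] / D(n).
Since the indicial polynomial factors as (r - r_1)(r - r_2), D(n) = (r_1 + n - r_1)(r_1 + n - r_2) = n(n + 4/3).
Evaluating step by step (a_0 = 1):
  n = 1: D(1) = 1(1 + 4/3) = 7/3; numerator = 2(1) = 2; a_1 = (2)/(7/3) = 6/7
  n = 2: D(2) = 2(2 + 4/3) = 20/3; numerator = 2(6/7) + 2(1) = 26/7; a_2 = (26/7)/(20/3) = 39/70
  n = 3: D(3) = 3(3 + 4/3) = 13; numerator = 2(39/70) + 2(6/7) = 99/35; a_3 = (99/35)/(13) = 99/455

r = 1; a_0 = 1; a_1 = 6/7; a_2 = 39/70; a_3 = 99/455


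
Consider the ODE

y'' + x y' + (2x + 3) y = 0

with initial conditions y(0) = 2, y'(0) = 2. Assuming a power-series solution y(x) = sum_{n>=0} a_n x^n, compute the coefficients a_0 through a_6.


Ansatz: y(x) = sum_{n>=0} a_n x^n, so y'(x) = sum_{n>=1} n a_n x^(n-1) and y''(x) = sum_{n>=2} n(n-1) a_n x^(n-2).
Substitute into P(x) y'' + Q(x) y' + R(x) y = 0 with P(x) = 1, Q(x) = x, R(x) = 2x + 3, and match powers of x.
Initial conditions: a_0 = 2, a_1 = 2.
Setting the coefficient of each power of x to zero and solving order by order (substituting the coefficients already found):
  x^0: 2 a_2 + 3 a_0 = 0  ->  2 a_2 = -3 a_0 = -6  ->  a_2 = -3
  x^1: 6 a_3 + 4 a_1 + 2 a_0 = 0  ->  6 a_3 = -4 a_1 - 2 a_0 = -12  ->  a_3 = -2
  x^2: 12 a_4 + 5 a_2 + 2 a_1 = 0  ->  12 a_4 = -5 a_2 - 2 a_1 = 11  ->  a_4 = 11/12
  x^3: 20 a_5 + 6 a_3 + 2 a_2 = 0  ->  20 a_5 = -6 a_3 - 2 a_2 = 18  ->  a_5 = 9/10
  x^4: 30 a_6 + 7 a_4 + 2 a_3 = 0  ->  30 a_6 = -7 a_4 - 2 a_3 = -29/12  ->  a_6 = -29/360
Truncated series: y(x) = 2 + 2 x - 3 x^2 - 2 x^3 + (11/12) x^4 + (9/10) x^5 - (29/360) x^6 + O(x^7).

a_0 = 2; a_1 = 2; a_2 = -3; a_3 = -2; a_4 = 11/12; a_5 = 9/10; a_6 = -29/360


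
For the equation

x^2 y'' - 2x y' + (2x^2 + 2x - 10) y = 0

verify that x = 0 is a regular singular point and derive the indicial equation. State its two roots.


Divide by x^2 to reach normal form y'' + P_1(x) y' + P_2(x) y = 0 with P_1(x) = -2/x and P_2(x) = 2 + 2/x - 10/x^2.
x = 0 is a singular point because the y'-coefficient -2/x has a pole at x = 0 and the y-coefficient 2 + 2/x - 10/x^2 has a pole at x = 0.
It is a regular singular point because x P_1(x) = p(x) = -2 and x^2 P_2(x) = q(x) = 2x^2 + 2x - 10 are polynomials, hence analytic at x = 0.
p(0) = -2,  q(0) = -10.
Indicial equation: r(r-1) + p(0) r + q(0) = 0, i.e. r^2 + (p(0) - 1) r + q(0) = 0, i.e. r^2 - 3 r - 10 = 0.
Discriminant: (-3)^2 - 4(-10) = 49, so r = (3 ± 7)/2.
Solving: r_1 = 5, r_2 = -2.

indicial: r^2 - 3 r - 10 = 0; roots r_1 = 5, r_2 = -2


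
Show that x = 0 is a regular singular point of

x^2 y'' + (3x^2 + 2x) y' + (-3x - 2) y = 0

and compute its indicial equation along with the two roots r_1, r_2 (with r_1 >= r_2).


Divide by x^2 to reach normal form y'' + P_1(x) y' + P_2(x) y = 0 with P_1(x) = 3 + 2/x and P_2(x) = -3/x - 2/x^2.
x = 0 is a singular point because the y'-coefficient 3 + 2/x has a pole at x = 0 and the y-coefficient -3/x - 2/x^2 has a pole at x = 0.
It is a regular singular point because x P_1(x) = p(x) = 3x + 2 and x^2 P_2(x) = q(x) = -3x - 2 are polynomials, hence analytic at x = 0.
p(0) = 2,  q(0) = -2.
Indicial equation: r(r-1) + p(0) r + q(0) = 0, i.e. r^2 + (p(0) - 1) r + q(0) = 0, i.e. r^2 + 1 r - 2 = 0.
Discriminant: (1)^2 - 4(-2) = 9, so r = (-1 ± 3)/2.
Solving: r_1 = 1, r_2 = -2.

indicial: r^2 + 1 r - 2 = 0; roots r_1 = 1, r_2 = -2


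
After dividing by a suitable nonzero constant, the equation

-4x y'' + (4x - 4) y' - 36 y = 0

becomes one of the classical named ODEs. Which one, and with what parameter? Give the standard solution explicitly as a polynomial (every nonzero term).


All three coefficients share the factor -4; dividing through by -4 gives  x y'' + (1 - x) y' + 9 y = 0.
This matches the Laguerre equation x y'' + (1 - x) y' + n y = 0 with n = 9; the polynomial solution is L_9(x).
With y = sum_k a_k x^k, matching x^k gives (k+1)k a_{k+1} + (k+1) a_{k+1} - k a_k + n a_k = 0, i.e. (k+1)^2 a_{k+1} = (k - n) a_k = (k - 9) a_k. The right side vanishes at k = 9, so the series terminates at degree 9.
Standard normalization L_n(0) = 1 gives a_0 = 1. Work upward with a_{k+1} = (k - 9) a_k / (k+1)^2:
  a_1 = (0 - 9)(1) / 1^2 = -9/1 = -9
  a_2 = (1 - 9)(-9) / 2^2 = 72/4 = 18
  a_3 = (2 - 9)(18) / 3^2 = -126/9 = -14
  a_4 = (3 - 9)(-14) / 4^2 = 84/16 = 21/4
  a_5 = (4 - 9)(21/4) / 5^2 = (-105/4)/25 = -21/20
  a_6 = (5 - 9)(-21/20) / 6^2 = (21/5)/36 = 7/60
  a_7 = (6 - 9)(7/60) / 7^2 = (-7/20)/49 = -1/140
  a_8 = (7 - 9)(-1/140) / 8^2 = (1/70)/64 = 1/4480
  a_9 = (8 - 9)(1/4480) / 9^2 = (-1/4480)/81 = -1/362880
Hence L_9(x) = -x^9/362880 + x^8/4480 - x^7/140 + 7 x^6/60 - 21 x^5/20 + 21 x^4/4 - 14 x^3 + 18 x^2 - 9 x + 1.

L_9(x); series = -x^9/362880 + x^8/4480 - x^7/140 + 7 x^6/60 - 21 x^5/20 + 21 x^4/4 - 14 x^3 + 18 x^2 - 9 x + 1


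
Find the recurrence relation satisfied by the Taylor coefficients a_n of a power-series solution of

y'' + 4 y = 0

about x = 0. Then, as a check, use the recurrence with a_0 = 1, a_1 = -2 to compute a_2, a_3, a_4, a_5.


Substitute y = sum_n a_n x^n into y'' + (const) y = 0.
y''(x) = sum_{n>=0} (n+2)(n+1) a_{n+2} x^n.
The ODE becomes sum_n [(n+2)(n+1) a_{n+2} + 4 a_n] x^n = 0.
Setting each coefficient to zero gives the recurrence:
  (n+2)(n+1) a_{n+2} + 4 a_n = 0,
  a_{n+2} = -4 / ((n+1)(n+2)) a_n.

Check with a_0 = 1, a_1 = -2 (apply the recurrence for n = 0, 1, 2, 3): a_0 = 1, a_1 = -2, a_2 = -2, a_3 = 4/3, a_4 = 2/3, a_5 = -4/15.

a_{n+2} = -4/((n+1)(n+2)) * a_n; check: a_0 = 1, a_1 = -2, a_2 = -2, a_3 = 4/3, a_4 = 2/3, a_5 = -4/15


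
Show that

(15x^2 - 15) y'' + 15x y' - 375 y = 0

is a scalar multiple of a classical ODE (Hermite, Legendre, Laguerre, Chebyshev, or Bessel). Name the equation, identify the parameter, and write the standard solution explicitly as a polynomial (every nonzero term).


All three coefficients share the factor -15; dividing through by -15 gives  (1 - x^2) y'' - x y' + 25 y = 0.
This matches the Chebyshev equation (1 - x^2) y'' - x y' + n^2 y = 0 (note the -x y' term, not -2x y') with n^2 = 25, so n = 5; the polynomial solution is T_5(x).
With y = sum_k a_k x^k, matching x^k gives (k+2)(k+1) a_{k+2} = (k^2 - n^2) a_k = (k - 5)(k + 5) a_k. The right side vanishes at k = 5, so the series with the parity of 5 terminates at degree 5.
Standard normalization: leading coefficient of T_n is 2^(n-1), so a_5 = 2^4 = 16. Work downward with a_k = (k+1)(k+2) a_{k+2} / ((k - 5)(k + 5)):
  a_3 = (4)(5)(16) / ((3 - 5)(3 + 5)) = 320/(-16) = -20
  a_1 = (2)(3)(-20) / ((1 - 5)(1 + 5)) = -120/(-24) = 5
Hence T_5(x) = 16 x^5 - 20 x^3 + 5 x.

T_5(x); series = 16 x^5 - 20 x^3 + 5 x


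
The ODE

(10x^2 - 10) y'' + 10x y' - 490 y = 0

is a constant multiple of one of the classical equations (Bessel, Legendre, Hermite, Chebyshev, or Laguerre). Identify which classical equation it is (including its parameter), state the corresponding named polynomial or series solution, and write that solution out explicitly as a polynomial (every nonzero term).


All three coefficients share the factor -10; dividing through by -10 gives  (1 - x^2) y'' - x y' + 49 y = 0.
This matches the Chebyshev equation (1 - x^2) y'' - x y' + n^2 y = 0 (note the -x y' term, not -2x y') with n^2 = 49, so n = 7; the polynomial solution is T_7(x).
With y = sum_k a_k x^k, matching x^k gives (k+2)(k+1) a_{k+2} = (k^2 - n^2) a_k = (k - 7)(k + 7) a_k. The right side vanishes at k = 7, so the series with the parity of 7 terminates at degree 7.
Standard normalization: leading coefficient of T_n is 2^(n-1), so a_7 = 2^6 = 64. Work downward with a_k = (k+1)(k+2) a_{k+2} / ((k - 7)(k + 7)):
  a_5 = (6)(7)(64) / ((5 - 7)(5 + 7)) = 2688/(-24) = -112
  a_3 = (4)(5)(-112) / ((3 - 7)(3 + 7)) = -2240/(-40) = 56
  a_1 = (2)(3)(56) / ((1 - 7)(1 + 7)) = 336/(-48) = -7
Hence T_7(x) = 64 x^7 - 112 x^5 + 56 x^3 - 7 x.

T_7(x); series = 64 x^7 - 112 x^5 + 56 x^3 - 7 x


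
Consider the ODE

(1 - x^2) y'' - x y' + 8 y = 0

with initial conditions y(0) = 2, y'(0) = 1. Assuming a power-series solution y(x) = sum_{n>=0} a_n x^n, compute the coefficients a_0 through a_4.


Ansatz: y(x) = sum_{n>=0} a_n x^n, so y'(x) = sum_{n>=1} n a_n x^(n-1) and y''(x) = sum_{n>=2} n(n-1) a_n x^(n-2).
Substitute into P(x) y'' + Q(x) y' + R(x) y = 0 with P(x) = 1 - x^2, Q(x) = -x, R(x) = 8, and match powers of x.
Initial conditions: a_0 = 2, a_1 = 1.
Setting the coefficient of each power of x to zero and solving order by order (substituting the coefficients already found):
  x^0: 2 a_2 + 8 a_0 = 0  ->  2 a_2 = -8 a_0 = -16  ->  a_2 = -8
  x^1: 6 a_3 + 7 a_1 = 0  ->  6 a_3 = -7 a_1 = -7  ->  a_3 = -7/6
  x^2: 12 a_4 + 4 a_2 = 0  ->  12 a_4 = -4 a_2 = 32  ->  a_4 = 8/3
Truncated series: y(x) = 2 + x - 8 x^2 - (7/6) x^3 + (8/3) x^4 + O(x^5).

a_0 = 2; a_1 = 1; a_2 = -8; a_3 = -7/6; a_4 = 8/3


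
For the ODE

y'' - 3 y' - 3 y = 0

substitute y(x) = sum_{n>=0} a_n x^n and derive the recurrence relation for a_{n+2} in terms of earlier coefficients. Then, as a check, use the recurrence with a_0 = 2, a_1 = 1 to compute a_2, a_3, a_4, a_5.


Substitute y = sum_n a_n x^n.
y''(x) has coefficient (n+2)(n+1) a_{n+2} at x^n;
-3 y'(x) has coefficient -3 (n+1) a_{n+1} at x^n;
-3 y(x) has coefficient -3 a_n at x^n.
Matching x^n: (n+2)(n+1) a_{n+2} - 3 (n+1) a_{n+1} - 3 a_n = 0.
Thus a_{n+2} = [3 (n+1) a_{n+1} + 3 a_n] / ((n+1)(n+2)).

Check with a_0 = 2, a_1 = 1 (apply the recurrence for n = 0, 1, 2, 3): a_0 = 2, a_1 = 1, a_2 = 9/2, a_3 = 5, a_4 = 39/8, a_5 = 147/40.

a_(n+2) = [3 (n+1) a_(n+1) + 3 a_n] / ((n+1)(n+2)); check: a_0 = 2, a_1 = 1, a_2 = 9/2, a_3 = 5, a_4 = 39/8, a_5 = 147/40


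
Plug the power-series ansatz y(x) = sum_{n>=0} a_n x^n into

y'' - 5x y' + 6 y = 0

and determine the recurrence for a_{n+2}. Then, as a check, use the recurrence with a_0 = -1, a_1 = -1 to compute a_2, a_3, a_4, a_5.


Substitute y = sum_n a_n x^n.
y''(x) has coefficient (n+2)(n+1) a_{n+2} at x^n;
-5 x y'(x) has coefficient -5 n a_n at x^n (shift);
6 y(x) has coefficient 6 a_n at x^n.
Matching x^n: (n+2)(n+1) a_{n+2} + (-5n + 6) a_n = 0.
Thus a_{n+2} = (5n - 6) / ((n+1)(n+2)) * a_n.

Check with a_0 = -1, a_1 = -1 (apply the recurrence for n = 0, 1, 2, 3): a_0 = -1, a_1 = -1, a_2 = 3, a_3 = 1/6, a_4 = 1, a_5 = 3/40.

a_(n+2) = (5n - 6) / ((n+1)(n+2)) * a_n; check: a_0 = -1, a_1 = -1, a_2 = 3, a_3 = 1/6, a_4 = 1, a_5 = 3/40


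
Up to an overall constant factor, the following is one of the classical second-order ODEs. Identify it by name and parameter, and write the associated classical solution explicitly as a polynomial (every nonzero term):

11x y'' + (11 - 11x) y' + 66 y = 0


All three coefficients share the factor 11; dividing through by 11 gives  x y'' + (1 - x) y' + 6 y = 0.
This matches the Laguerre equation x y'' + (1 - x) y' + n y = 0 with n = 6; the polynomial solution is L_6(x).
With y = sum_k a_k x^k, matching x^k gives (k+1)k a_{k+1} + (k+1) a_{k+1} - k a_k + n a_k = 0, i.e. (k+1)^2 a_{k+1} = (k - n) a_k = (k - 6) a_k. The right side vanishes at k = 6, so the series terminates at degree 6.
Standard normalization L_n(0) = 1 gives a_0 = 1. Work upward with a_{k+1} = (k - 6) a_k / (k+1)^2:
  a_1 = (0 - 6)(1) / 1^2 = -6/1 = -6
  a_2 = (1 - 6)(-6) / 2^2 = 30/4 = 15/2
  a_3 = (2 - 6)(15/2) / 3^2 = -30/9 = -10/3
  a_4 = (3 - 6)(-10/3) / 4^2 = 10/16 = 5/8
  a_5 = (4 - 6)(5/8) / 5^2 = (-5/4)/25 = -1/20
  a_6 = (5 - 6)(-1/20) / 6^2 = (1/20)/36 = 1/720
Hence L_6(x) = x^6/720 - x^5/20 + 5 x^4/8 - 10 x^3/3 + 15 x^2/2 - 6 x + 1.

L_6(x); series = x^6/720 - x^5/20 + 5 x^4/8 - 10 x^3/3 + 15 x^2/2 - 6 x + 1


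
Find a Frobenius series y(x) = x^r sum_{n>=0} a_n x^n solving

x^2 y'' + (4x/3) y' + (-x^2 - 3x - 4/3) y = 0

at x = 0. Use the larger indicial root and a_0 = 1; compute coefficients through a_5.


Write in Frobenius form y'' + (p(x)/x) y' + (q(x)/x^2) y = 0:
  p(x) = 4/3,  q(x) = -x^2 - 3x - 4/3.
Indicial equation: r(r-1) + (4/3) r + (-4/3) = 0 -> roots r_1 = 1, r_2 = -4/3.
Take r = r_1 = 1. Let y(x) = x^r sum_{n>=0} a_n x^n with a_0 = 1.
Substitute y = x^r sum a_n x^n and match x^{r+n}. The recurrence is
  D(n) a_n - 3 a_{n-1} - 1 a_{n-2} = 0,  where D(n) = (r+n)(r+n-1) + (4/3)(r+n) + (-4/3).
  a_n = [3 a_{n-1} + 1 a_{n-2}] / D(n).
Since the indicial polynomial factors as (r - r_1)(r - r_2), D(n) = (r_1 + n - r_1)(r_1 + n - r_2) = n(n + 7/3).
Evaluating step by step (a_0 = 1):
  n = 1: D(1) = 1(1 + 7/3) = 10/3; numerator = 3(1) = 3; a_1 = (3)/(10/3) = 9/10
  n = 2: D(2) = 2(2 + 7/3) = 26/3; numerator = 3(9/10) + 1(1) = 37/10; a_2 = (37/10)/(26/3) = 111/260
  n = 3: D(3) = 3(3 + 7/3) = 16; numerator = 3(111/260) + 1(9/10) = 567/260; a_3 = (567/260)/(16) = 567/4160
  n = 4: D(4) = 4(4 + 7/3) = 76/3; numerator = 3(567/4160) + 1(111/260) = 3477/4160; a_4 = (3477/4160)/(76/3) = 549/16640
  n = 5: D(5) = 5(5 + 7/3) = 110/3; numerator = 3(549/16640) + 1(567/4160) = 783/3328; a_5 = (783/3328)/(110/3) = 2349/366080

r = 1; a_0 = 1; a_1 = 9/10; a_2 = 111/260; a_3 = 567/4160; a_4 = 549/16640; a_5 = 2349/366080


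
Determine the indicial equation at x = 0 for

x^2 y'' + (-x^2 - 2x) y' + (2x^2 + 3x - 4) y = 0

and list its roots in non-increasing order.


Divide by x^2 to reach normal form y'' + P_1(x) y' + P_2(x) y = 0 with P_1(x) = -1 - 2/x and P_2(x) = 2 + 3/x - 4/x^2.
x = 0 is a singular point because the y'-coefficient -1 - 2/x has a pole at x = 0 and the y-coefficient 2 + 3/x - 4/x^2 has a pole at x = 0.
It is a regular singular point because x P_1(x) = p(x) = -x - 2 and x^2 P_2(x) = q(x) = 2x^2 + 3x - 4 are polynomials, hence analytic at x = 0.
p(0) = -2,  q(0) = -4.
Indicial equation: r(r-1) + p(0) r + q(0) = 0, i.e. r^2 + (p(0) - 1) r + q(0) = 0, i.e. r^2 - 3 r - 4 = 0.
Discriminant: (-3)^2 - 4(-4) = 25, so r = (3 ± 5)/2.
Solving: r_1 = 4, r_2 = -1.

indicial: r^2 - 3 r - 4 = 0; roots r_1 = 4, r_2 = -1


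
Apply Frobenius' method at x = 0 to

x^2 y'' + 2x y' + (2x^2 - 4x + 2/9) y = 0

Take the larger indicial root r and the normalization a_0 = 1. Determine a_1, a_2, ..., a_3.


Write in Frobenius form y'' + (p(x)/x) y' + (q(x)/x^2) y = 0:
  p(x) = 2,  q(x) = 2x^2 - 4x + 2/9.
Indicial equation: r(r-1) + (2) r + (2/9) = 0 -> roots r_1 = -1/3, r_2 = -2/3.
Take r = r_1 = -1/3. Let y(x) = x^r sum_{n>=0} a_n x^n with a_0 = 1.
Substitute y = x^r sum a_n x^n and match x^{r+n}. The recurrence is
  D(n) a_n - 4 a_{n-1} + 2 a_{n-2} = 0,  where D(n) = (r+n)(r+n-1) + (2)(r+n) + (2/9).
  a_n = [4 a_{n-1} - 2 a_{n-2}] / D(n).
Since the indicial polynomial factors as (r - r_1)(r - r_2), D(n) = (r_1 + n - r_1)(r_1 + n - r_2) = n(n + 1/3).
Evaluating step by step (a_0 = 1):
  n = 1: D(1) = 1(1 + 1/3) = 4/3; numerator = 4(1) = 4; a_1 = (4)/(4/3) = 3
  n = 2: D(2) = 2(2 + 1/3) = 14/3; numerator = 4(3) - 2(1) = 10; a_2 = (10)/(14/3) = 15/7
  n = 3: D(3) = 3(3 + 1/3) = 10; numerator = 4(15/7) - 2(3) = 18/7; a_3 = (18/7)/(10) = 9/35

r = -1/3; a_0 = 1; a_1 = 3; a_2 = 15/7; a_3 = 9/35


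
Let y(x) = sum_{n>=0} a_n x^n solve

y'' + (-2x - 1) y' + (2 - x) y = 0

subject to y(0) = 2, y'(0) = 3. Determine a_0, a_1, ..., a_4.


Ansatz: y(x) = sum_{n>=0} a_n x^n, so y'(x) = sum_{n>=1} n a_n x^(n-1) and y''(x) = sum_{n>=2} n(n-1) a_n x^(n-2).
Substitute into P(x) y'' + Q(x) y' + R(x) y = 0 with P(x) = 1, Q(x) = -2x - 1, R(x) = 2 - x, and match powers of x.
Initial conditions: a_0 = 2, a_1 = 3.
Setting the coefficient of each power of x to zero and solving order by order (substituting the coefficients already found):
  x^0: 2 a_2 - a_1 + 2 a_0 = 0  ->  2 a_2 = a_1 - 2 a_0 = -1  ->  a_2 = -1/2
  x^1: 6 a_3 - 2 a_2 - a_0 = 0  ->  6 a_3 = 2 a_2 + a_0 = 1  ->  a_3 = 1/6
  x^2: 12 a_4 - 3 a_3 - 2 a_2 - a_1 = 0  ->  12 a_4 = 3 a_3 + 2 a_2 + a_1 = 5/2  ->  a_4 = 5/24
Truncated series: y(x) = 2 + 3 x - (1/2) x^2 + (1/6) x^3 + (5/24) x^4 + O(x^5).

a_0 = 2; a_1 = 3; a_2 = -1/2; a_3 = 1/6; a_4 = 5/24


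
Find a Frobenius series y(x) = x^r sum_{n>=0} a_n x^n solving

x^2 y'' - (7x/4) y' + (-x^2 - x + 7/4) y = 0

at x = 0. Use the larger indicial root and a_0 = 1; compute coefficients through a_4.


Write in Frobenius form y'' + (p(x)/x) y' + (q(x)/x^2) y = 0:
  p(x) = -7/4,  q(x) = -x^2 - x + 7/4.
Indicial equation: r(r-1) + (-7/4) r + (7/4) = 0 -> roots r_1 = 7/4, r_2 = 1.
Take r = r_1 = 7/4. Let y(x) = x^r sum_{n>=0} a_n x^n with a_0 = 1.
Substitute y = x^r sum a_n x^n and match x^{r+n}. The recurrence is
  D(n) a_n - 1 a_{n-1} - 1 a_{n-2} = 0,  where D(n) = (r+n)(r+n-1) + (-7/4)(r+n) + (7/4).
  a_n = [1 a_{n-1} + 1 a_{n-2}] / D(n).
Since the indicial polynomial factors as (r - r_1)(r - r_2), D(n) = (r_1 + n - r_1)(r_1 + n - r_2) = n(n + 3/4).
Evaluating step by step (a_0 = 1):
  n = 1: D(1) = 1(1 + 3/4) = 7/4; numerator = 1(1) = 1; a_1 = (1)/(7/4) = 4/7
  n = 2: D(2) = 2(2 + 3/4) = 11/2; numerator = 1(4/7) + 1(1) = 11/7; a_2 = (11/7)/(11/2) = 2/7
  n = 3: D(3) = 3(3 + 3/4) = 45/4; numerator = 1(2/7) + 1(4/7) = 6/7; a_3 = (6/7)/(45/4) = 8/105
  n = 4: D(4) = 4(4 + 3/4) = 19; numerator = 1(8/105) + 1(2/7) = 38/105; a_4 = (38/105)/(19) = 2/105

r = 7/4; a_0 = 1; a_1 = 4/7; a_2 = 2/7; a_3 = 8/105; a_4 = 2/105


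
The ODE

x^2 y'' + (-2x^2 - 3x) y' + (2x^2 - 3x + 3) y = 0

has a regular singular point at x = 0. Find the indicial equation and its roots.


Divide by x^2 to reach normal form y'' + P_1(x) y' + P_2(x) y = 0 with P_1(x) = -2 - 3/x and P_2(x) = 2 - 3/x + 3/x^2.
x = 0 is a singular point because the y'-coefficient -2 - 3/x has a pole at x = 0 and the y-coefficient 2 - 3/x + 3/x^2 has a pole at x = 0.
It is a regular singular point because x P_1(x) = p(x) = -2x - 3 and x^2 P_2(x) = q(x) = 2x^2 - 3x + 3 are polynomials, hence analytic at x = 0.
p(0) = -3,  q(0) = 3.
Indicial equation: r(r-1) + p(0) r + q(0) = 0, i.e. r^2 + (p(0) - 1) r + q(0) = 0, i.e. r^2 - 4 r + 3 = 0.
Discriminant: (-4)^2 - 4(3) = 4, so r = (4 ± 2)/2.
Solving: r_1 = 3, r_2 = 1.

indicial: r^2 - 4 r + 3 = 0; roots r_1 = 3, r_2 = 1


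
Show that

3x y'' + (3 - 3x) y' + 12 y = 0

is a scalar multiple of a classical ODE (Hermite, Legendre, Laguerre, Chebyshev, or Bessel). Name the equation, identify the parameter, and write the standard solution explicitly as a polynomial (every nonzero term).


All three coefficients share the factor 3; dividing through by 3 gives  x y'' + (1 - x) y' + 4 y = 0.
This matches the Laguerre equation x y'' + (1 - x) y' + n y = 0 with n = 4; the polynomial solution is L_4(x).
With y = sum_k a_k x^k, matching x^k gives (k+1)k a_{k+1} + (k+1) a_{k+1} - k a_k + n a_k = 0, i.e. (k+1)^2 a_{k+1} = (k - n) a_k = (k - 4) a_k. The right side vanishes at k = 4, so the series terminates at degree 4.
Standard normalization L_n(0) = 1 gives a_0 = 1. Work upward with a_{k+1} = (k - 4) a_k / (k+1)^2:
  a_1 = (0 - 4)(1) / 1^2 = -4/1 = -4
  a_2 = (1 - 4)(-4) / 2^2 = 12/4 = 3
  a_3 = (2 - 4)(3) / 3^2 = -6/9 = -2/3
  a_4 = (3 - 4)(-2/3) / 4^2 = (2/3)/16 = 1/24
Hence L_4(x) = x^4/24 - 2 x^3/3 + 3 x^2 - 4 x + 1.

L_4(x); series = x^4/24 - 2 x^3/3 + 3 x^2 - 4 x + 1


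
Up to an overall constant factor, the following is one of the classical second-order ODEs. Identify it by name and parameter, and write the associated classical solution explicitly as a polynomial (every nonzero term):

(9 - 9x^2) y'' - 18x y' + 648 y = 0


All three coefficients share the factor 9; dividing through by 9 gives  (1 - x^2) y'' - 2x y' + 72 y = 0.
This matches the Legendre equation (1 - x^2) y'' - 2x y' + n(n+1) y = 0 (note the -2x y' term) with n(n+1) = 72, so n = 8; the polynomial solution is P_8(x).
With y = sum_k a_k x^k, matching x^k gives (k+2)(k+1) a_{k+2} = [k(k+1) - n(n+1)] a_k = (k - 8)(k + 9) a_k. The right side vanishes at k = 8, so the series with the parity of 8 terminates at degree 8.
Standard normalization (P_n(1) = 1): leading coefficient (2n)!/(2^n (n!)^2) = 20922789888000/(256*1625702400) = 6435/128, so a_8 = 6435/128. Work downward with a_k = (k+1)(k+2) a_{k+2} / ((k - 8)(k + 9)):
  a_6 = (7)(8)(6435/128) / ((6 - 8)(6 + 9)) = (45045/16)/(-30) = -3003/32
  a_4 = (5)(6)(-3003/32) / ((4 - 8)(4 + 9)) = (-45045/16)/(-52) = 3465/64
  a_2 = (3)(4)(3465/64) / ((2 - 8)(2 + 9)) = (10395/16)/(-66) = -315/32
  a_0 = (1)(2)(-315/32) / ((0 - 8)(0 + 9)) = (-315/16)/(-72) = 35/128
Hence P_8(x) = 6435 x^8/128 - 3003 x^6/32 + 3465 x^4/64 - 315 x^2/32 + 35/128.

P_8(x); series = 6435 x^8/128 - 3003 x^6/32 + 3465 x^4/64 - 315 x^2/32 + 35/128
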